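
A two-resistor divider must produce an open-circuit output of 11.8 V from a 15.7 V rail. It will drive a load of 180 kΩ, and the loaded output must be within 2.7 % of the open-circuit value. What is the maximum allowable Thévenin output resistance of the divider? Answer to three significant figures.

R_th ≤ 4.99 kΩ

Loading drop = R_th/(R_th + R_L) ≤ 0.0270, so R_th ≤ R_L · ε/(1−ε) = 180 kΩ × 0.0270/0.9730 = 4.99 kΩ.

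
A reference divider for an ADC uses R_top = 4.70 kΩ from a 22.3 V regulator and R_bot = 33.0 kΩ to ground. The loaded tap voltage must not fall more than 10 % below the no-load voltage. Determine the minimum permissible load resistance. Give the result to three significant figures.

Output resistance R_th = R_top‖R_bot = (4.70 × 33.0)/37.70 = 4.114 kΩ.
The fractional drop is R_th/(R_th + R_L); requiring this ≤ 0.100 gives R_L ≥ R_th(1/0.100 − 1) = 4.114 × 9.000 = 37.0 kΩ.

R_L(min) ≈ 37.0 kΩ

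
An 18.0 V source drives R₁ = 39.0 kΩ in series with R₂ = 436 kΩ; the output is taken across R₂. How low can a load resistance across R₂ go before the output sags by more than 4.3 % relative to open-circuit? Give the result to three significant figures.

Output resistance R_th = R₁‖R₂ = (39.0 × 436)/475.0 = 35.80 kΩ.
The fractional drop is R_th/(R_th + R_L); requiring this ≤ 0.0430 gives R_L ≥ R_th(1/0.0430 − 1) = 35.80 × 22.26 = 797 kΩ.

R_L(min) ≈ 797 kΩ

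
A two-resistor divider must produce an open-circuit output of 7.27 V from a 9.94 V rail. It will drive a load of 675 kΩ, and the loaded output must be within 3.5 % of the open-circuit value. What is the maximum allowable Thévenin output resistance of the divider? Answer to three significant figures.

R_th ≤ 24.5 kΩ

Loading drop = R_th/(R_th + R_L) ≤ 0.0350, so R_th ≤ R_L · ε/(1−ε) = 675 kΩ × 0.0350/0.9650 = 24.5 kΩ.
(Any R1, R2 with R2/(R1+R2) = 0.731 and R1‖R2 ≤ 24.5 kΩ will meet the spec.)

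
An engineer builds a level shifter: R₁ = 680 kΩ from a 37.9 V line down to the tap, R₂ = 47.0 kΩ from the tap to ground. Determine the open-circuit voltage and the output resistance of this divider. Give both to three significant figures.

V_th = 2.45 V, R_th = 44.0 kΩ

V_th is the open-circuit tap voltage: 37.9 × 47.0/(680 + 47.0) = 2.45 V.
With the supply zeroed, R₁ and R₂ appear in parallel from the tap: R_th = R₁‖R₂ = (680 × 47.0)/727.0 = 44.0 kΩ.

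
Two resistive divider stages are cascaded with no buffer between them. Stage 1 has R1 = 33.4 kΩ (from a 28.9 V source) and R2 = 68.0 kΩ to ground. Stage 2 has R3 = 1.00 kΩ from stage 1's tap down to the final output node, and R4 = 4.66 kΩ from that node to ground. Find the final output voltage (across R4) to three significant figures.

V_out ≈ 3.22 V

Stage 2 presents R3+R4 = 5.660 kΩ as a load on stage 1's tap.
Stage 1's lower leg becomes R2‖(R3+R4) = 5.225 kΩ, so V_mid = 28.9 × 5.225/38.63 = 3.910 V.
Stage 2 is itself unloaded: V_out = V_mid × R4/(R3+R4) = 3.910 × 4.66/5.660 = 3.22 V.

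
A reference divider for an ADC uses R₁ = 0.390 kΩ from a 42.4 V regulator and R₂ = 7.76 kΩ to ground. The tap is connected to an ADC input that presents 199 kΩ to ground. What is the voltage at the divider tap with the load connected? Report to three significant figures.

The load sits in parallel with R₂: R₂‖R_L = (7760 × 199000) / (7760 + 199000) = 7469 Ω.
V_out = 42.4 × 7469 / (390 + 7469) = 42.4 × 7469/7859 = 40.3 V.

V_out ≈ 40.3 V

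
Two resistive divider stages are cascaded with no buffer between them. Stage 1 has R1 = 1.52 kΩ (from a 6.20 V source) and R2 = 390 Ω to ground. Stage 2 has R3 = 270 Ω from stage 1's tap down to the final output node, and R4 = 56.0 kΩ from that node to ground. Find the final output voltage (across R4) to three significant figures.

Stage 2 presents R3+R4 = 56270 Ω as a load on stage 1's tap.
Stage 1's lower leg becomes R2‖(R3+R4) = 387.3 Ω, so V_mid = 6.20 × 387.3/1907 = 1.259 V.
Stage 2 is itself unloaded: V_out = V_mid × R4/(R3+R4) = 1.259 × 56000/56270 = 1.25 V.

V_out ≈ 1.25 V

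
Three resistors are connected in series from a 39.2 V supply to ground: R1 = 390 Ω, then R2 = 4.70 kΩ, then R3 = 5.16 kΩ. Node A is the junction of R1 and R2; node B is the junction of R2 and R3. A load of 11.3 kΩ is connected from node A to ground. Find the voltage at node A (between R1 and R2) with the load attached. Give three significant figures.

V ≈ 36.5 V

Below node A the series string R2+R3 = 9860 Ω sits in parallel with the 11300 Ω load: 5266 Ω.
V_A = 39.2 × 5266/(390 + 5266) = 36.5 V.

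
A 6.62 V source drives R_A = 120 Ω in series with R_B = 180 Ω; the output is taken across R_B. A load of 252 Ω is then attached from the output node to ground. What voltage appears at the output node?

The load sits in parallel with R_B: R_B‖R_L = (180 × 252) / (180 + 252) = 105.0 Ω.
V_out = 6.62 × 105.0 / (120 + 105.0) = 6.62 × 105.0/225.0 = 3.09 V.
(Unloaded it would have been 3.97 V.)

V_out ≈ 3.09 V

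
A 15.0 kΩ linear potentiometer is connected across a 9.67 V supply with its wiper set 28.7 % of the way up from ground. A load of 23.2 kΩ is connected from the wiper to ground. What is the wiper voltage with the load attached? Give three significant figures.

V ≈ 2.45 V

The wiper splits the pot into (1−α)R = 10.70 kΩ above and αR = 4.305 kΩ below.
Lower section ‖ load = 3.631 kΩ.
V_wiper = 9.67 × 3.631/(10.70 + 3.631) = 2.45 V.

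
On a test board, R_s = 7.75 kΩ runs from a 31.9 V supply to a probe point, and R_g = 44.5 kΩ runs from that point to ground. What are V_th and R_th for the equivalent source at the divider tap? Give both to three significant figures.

V_th = 27.2 V, R_th = 6.60 kΩ

V_th is the open-circuit tap voltage: 31.9 × 44.5/(7.75 + 44.5) = 27.2 V.
With the supply zeroed, R_s and R_g appear in parallel from the tap: R_th = R_s‖R_g = (7.75 × 44.5)/52.25 = 6.60 kΩ.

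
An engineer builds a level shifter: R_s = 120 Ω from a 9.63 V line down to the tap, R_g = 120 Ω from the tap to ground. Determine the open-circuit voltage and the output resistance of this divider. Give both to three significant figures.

V_th is the open-circuit tap voltage: 9.63 × 120/(120 + 120) = 4.82 V.
With the supply zeroed, R_s and R_g appear in parallel from the tap: R_th = R_s‖R_g = (120 × 120)/240.0 = 60.0 Ω.

V_th = 4.82 V, R_th = 60.0 Ω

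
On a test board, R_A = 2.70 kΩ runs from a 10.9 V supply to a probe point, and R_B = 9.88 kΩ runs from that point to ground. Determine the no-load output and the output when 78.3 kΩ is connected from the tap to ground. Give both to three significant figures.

Unloaded: 8.56 V; loaded: 8.33 V

Open-circuit: V = 10.9 × 9.88/(2.70 + 9.88) = 8.56 V.
With the load, R_B becomes R_B‖R_L = 8.773 kΩ, so V = 10.9 × 8.773/11.47 = 8.33 V.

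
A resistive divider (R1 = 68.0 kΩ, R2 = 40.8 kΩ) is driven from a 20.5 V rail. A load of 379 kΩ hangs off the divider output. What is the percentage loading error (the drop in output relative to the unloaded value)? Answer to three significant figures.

The divider's output (Thévenin) resistance is R1‖R2 = 25.50 kΩ.
Fractional drop under load = R_th/(R_th + R_L) = 25.50 / (25.50 + 379) = 0.06304.
So the output falls by 6.30 %.

6.30 %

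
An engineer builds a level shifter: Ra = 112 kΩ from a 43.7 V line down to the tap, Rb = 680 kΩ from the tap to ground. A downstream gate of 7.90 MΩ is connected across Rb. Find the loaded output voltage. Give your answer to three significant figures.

The load sits in parallel with Rb: Rb‖R_L = (680 × 7900) / (680 + 7900) = 626.1 kΩ.
V_out = 43.7 × 626.1 / (112 + 626.1) = 43.7 × 626.1/738.1 = 37.1 V.

V_out ≈ 37.1 V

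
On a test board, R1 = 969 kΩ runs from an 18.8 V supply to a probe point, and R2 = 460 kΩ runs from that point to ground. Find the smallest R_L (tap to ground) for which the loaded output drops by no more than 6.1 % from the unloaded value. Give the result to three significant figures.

R_L(min) ≈ 4.80 MΩ

Output resistance R_th = R1‖R2 = (969 × 460)/1429 = 311.9 kΩ.
The fractional drop is R_th/(R_th + R_L); requiring this ≤ 0.0610 gives R_L ≥ R_th(1/0.0610 − 1) = 311.9 × 15.39 = 4.80 MΩ.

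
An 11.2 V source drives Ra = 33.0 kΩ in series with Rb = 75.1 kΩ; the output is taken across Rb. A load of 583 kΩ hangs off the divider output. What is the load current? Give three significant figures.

Rb‖R_L = 66.53 kΩ; V_out = 11.2 × 66.53/99.53 = 7.487 V.
I_L = V_out / R_L = 7.487 / 583 kΩ = 0.0128 mA.

I_L ≈ 0.0128 mA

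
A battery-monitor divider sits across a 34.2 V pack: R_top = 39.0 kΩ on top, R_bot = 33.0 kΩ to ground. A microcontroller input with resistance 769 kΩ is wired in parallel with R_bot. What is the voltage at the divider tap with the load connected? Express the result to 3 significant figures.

V_out ≈ 15.3 V

The load sits in parallel with R_bot: R_bot‖R_L = (33.0 × 769) / (33.0 + 769) = 31.64 kΩ.
V_out = 34.2 × 31.64 / (39.0 + 31.64) = 34.2 × 31.64/70.64 = 15.3 V.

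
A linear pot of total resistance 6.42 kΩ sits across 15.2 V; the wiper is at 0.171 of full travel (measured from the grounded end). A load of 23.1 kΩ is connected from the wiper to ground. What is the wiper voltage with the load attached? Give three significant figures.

V ≈ 2.50 V

The wiper splits the pot into (1−α)R = 5.322 kΩ above and αR = 1.098 kΩ below.
Lower section ‖ load = 1.048 kΩ.
V_wiper = 15.2 × 1.048/(5.322 + 1.048) = 2.50 V.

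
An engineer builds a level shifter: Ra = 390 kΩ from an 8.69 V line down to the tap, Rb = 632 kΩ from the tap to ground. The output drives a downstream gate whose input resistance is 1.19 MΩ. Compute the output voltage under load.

The load sits in parallel with Rb: Rb‖R_L = (632 × 1190) / (632 + 1190) = 412.8 kΩ.
V_out = 8.69 × 412.8 / (390 + 412.8) = 8.69 × 412.8/802.8 = 4.47 V.
(Unloaded it would have been 5.37 V.)

V_out ≈ 4.47 V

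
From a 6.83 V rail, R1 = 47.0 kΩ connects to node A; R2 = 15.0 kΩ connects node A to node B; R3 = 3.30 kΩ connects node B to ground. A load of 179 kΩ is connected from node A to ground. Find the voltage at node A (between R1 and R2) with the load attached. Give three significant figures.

V ≈ 1.78 V

Below node A the series string R2+R3 = 18.30 kΩ sits in parallel with the 179 kΩ load: 16.60 kΩ.
V_A = 6.83 × 16.60/(47.0 + 16.60) = 1.78 V.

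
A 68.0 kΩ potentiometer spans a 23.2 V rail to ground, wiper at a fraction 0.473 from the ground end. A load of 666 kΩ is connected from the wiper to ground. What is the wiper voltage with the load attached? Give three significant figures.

V ≈ 10.7 V

The wiper splits the pot into (1−α)R = 35.84 kΩ above and αR = 32.16 kΩ below.
Lower section ‖ load = 30.68 kΩ.
V_wiper = 23.2 × 30.68/(35.84 + 30.68) = 10.7 V.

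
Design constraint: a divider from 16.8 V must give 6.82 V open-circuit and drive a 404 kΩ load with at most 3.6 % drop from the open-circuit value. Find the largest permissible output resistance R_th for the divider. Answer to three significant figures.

R_th ≤ 15.1 kΩ

Loading drop = R_th/(R_th + R_L) ≤ 0.0360, so R_th ≤ R_L · ε/(1−ε) = 404 kΩ × 0.0360/0.9640 = 15.1 kΩ.
(Any R1, R2 with R2/(R1+R2) = 0.406 and R1‖R2 ≤ 15.1 kΩ will meet the spec.)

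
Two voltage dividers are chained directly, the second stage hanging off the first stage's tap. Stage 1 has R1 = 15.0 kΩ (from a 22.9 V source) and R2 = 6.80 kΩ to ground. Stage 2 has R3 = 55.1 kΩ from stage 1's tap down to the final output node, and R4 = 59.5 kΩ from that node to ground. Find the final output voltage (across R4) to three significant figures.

V_out ≈ 3.56 V

Stage 2 presents R3+R4 = 114.6 kΩ as a load on stage 1's tap.
Stage 1's lower leg becomes R2‖(R3+R4) = 6.419 kΩ, so V_mid = 22.9 × 6.419/21.42 = 6.863 V.
Stage 2 is itself unloaded: V_out = V_mid × R4/(R3+R4) = 6.863 × 59.5/114.6 = 3.56 V.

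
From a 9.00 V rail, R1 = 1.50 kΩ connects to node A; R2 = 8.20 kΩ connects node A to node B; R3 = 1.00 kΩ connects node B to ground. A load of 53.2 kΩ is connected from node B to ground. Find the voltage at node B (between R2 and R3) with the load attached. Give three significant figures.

V ≈ 0.827 V

At node B, R3 is in parallel with the load: R3‖R_L = 0.9815 kΩ.
Below node A the resistance is R2 + (R3‖R_L) = 9.182 kΩ, so V_A = 9.00 × 9.182/10.68 = 7.736 V.
Then V_B = V_A × (R3‖R_L)/(R2 + R3‖R_L) = 7.736 × 0.9815/9.182 = 0.827 V.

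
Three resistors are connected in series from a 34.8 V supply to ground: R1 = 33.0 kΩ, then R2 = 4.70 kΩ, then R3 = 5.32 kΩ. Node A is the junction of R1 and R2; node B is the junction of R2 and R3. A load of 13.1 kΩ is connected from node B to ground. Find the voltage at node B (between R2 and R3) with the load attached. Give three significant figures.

At node B, R3 is in parallel with the load: R3‖R_L = 3.783 kΩ.
Below node A the resistance is R2 + (R3‖R_L) = 8.483 kΩ, so V_A = 34.8 × 8.483/41.48 = 7.117 V.
Then V_B = V_A × (R3‖R_L)/(R2 + R3‖R_L) = 7.117 × 3.783/8.483 = 3.17 V.

V ≈ 3.17 V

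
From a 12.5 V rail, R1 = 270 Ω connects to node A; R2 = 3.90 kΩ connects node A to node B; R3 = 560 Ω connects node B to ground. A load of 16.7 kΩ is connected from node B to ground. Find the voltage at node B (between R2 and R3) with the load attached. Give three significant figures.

At node B, R3 is in parallel with the load: R3‖R_L = 541.8 Ω.
Below node A the resistance is R2 + (R3‖R_L) = 4442 Ω, so V_A = 12.5 × 4442/4712 = 11.78 V.
Then V_B = V_A × (R3‖R_L)/(R2 + R3‖R_L) = 11.78 × 541.8/4442 = 1.44 V.

V ≈ 1.44 V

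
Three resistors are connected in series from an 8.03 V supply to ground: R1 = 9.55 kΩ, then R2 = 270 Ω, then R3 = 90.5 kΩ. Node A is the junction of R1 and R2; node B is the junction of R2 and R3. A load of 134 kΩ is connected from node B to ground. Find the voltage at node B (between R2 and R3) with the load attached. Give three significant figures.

V ≈ 6.79 V

At node B, R3 is in parallel with the load: R3‖R_L = 54020 Ω.
Below node A the resistance is R2 + (R3‖R_L) = 54290 Ω, so V_A = 8.03 × 54290/63840 = 6.829 V.
Then V_B = V_A × (R3‖R_L)/(R2 + R3‖R_L) = 6.829 × 54020/54290 = 6.79 V.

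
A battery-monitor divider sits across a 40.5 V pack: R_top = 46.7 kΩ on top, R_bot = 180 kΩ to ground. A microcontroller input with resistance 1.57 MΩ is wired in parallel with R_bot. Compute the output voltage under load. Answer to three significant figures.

V_out ≈ 31.4 V

The load sits in parallel with R_bot: R_bot‖R_L = (180 × 1570) / (180 + 1570) = 161.5 kΩ.
V_out = 40.5 × 161.5 / (46.7 + 161.5) = 40.5 × 161.5/208.2 = 31.4 V.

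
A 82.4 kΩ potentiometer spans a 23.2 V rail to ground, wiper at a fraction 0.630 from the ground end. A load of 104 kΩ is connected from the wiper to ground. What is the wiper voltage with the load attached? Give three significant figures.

The wiper splits the pot into (1−α)R = 30.49 kΩ above and αR = 51.91 kΩ below.
Lower section ‖ load = 34.63 kΩ.
V_wiper = 23.2 × 34.63/(30.49 + 34.63) = 12.3 V.

V ≈ 12.3 V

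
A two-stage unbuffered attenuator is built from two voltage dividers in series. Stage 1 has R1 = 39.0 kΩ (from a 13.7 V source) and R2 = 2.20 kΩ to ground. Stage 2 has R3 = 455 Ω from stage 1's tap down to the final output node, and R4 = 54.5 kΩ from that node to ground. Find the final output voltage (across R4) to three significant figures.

Stage 2 presents R3+R4 = 54960 Ω as a load on stage 1's tap.
Stage 1's lower leg becomes R2‖(R3+R4) = 2115 Ω, so V_mid = 13.7 × 2115/41120 = 0.7048 V.
Stage 2 is itself unloaded: V_out = V_mid × R4/(R3+R4) = 0.7048 × 54500/54960 = 0.699 V.

V_out ≈ 0.699 V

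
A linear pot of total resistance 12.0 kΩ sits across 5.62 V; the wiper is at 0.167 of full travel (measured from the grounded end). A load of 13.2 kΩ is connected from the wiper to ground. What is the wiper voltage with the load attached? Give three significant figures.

The wiper splits the pot into (1−α)R = 9.996 kΩ above and αR = 2.004 kΩ below.
Lower section ‖ load = 1.740 kΩ.
V_wiper = 5.62 × 1.740/(9.996 + 1.740) = 0.833 V.

V ≈ 0.833 V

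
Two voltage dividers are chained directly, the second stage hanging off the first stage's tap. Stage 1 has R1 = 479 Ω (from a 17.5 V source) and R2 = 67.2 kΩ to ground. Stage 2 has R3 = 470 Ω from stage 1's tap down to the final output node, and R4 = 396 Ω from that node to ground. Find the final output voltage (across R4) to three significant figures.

V_out ≈ 5.13 V

Stage 2 presents R3+R4 = 866.0 Ω as a load on stage 1's tap.
Stage 1's lower leg becomes R2‖(R3+R4) = 855.0 Ω, so V_mid = 17.5 × 855.0/1334 = 11.22 V.
Stage 2 is itself unloaded: V_out = V_mid × R4/(R3+R4) = 11.22 × 396/866.0 = 5.13 V.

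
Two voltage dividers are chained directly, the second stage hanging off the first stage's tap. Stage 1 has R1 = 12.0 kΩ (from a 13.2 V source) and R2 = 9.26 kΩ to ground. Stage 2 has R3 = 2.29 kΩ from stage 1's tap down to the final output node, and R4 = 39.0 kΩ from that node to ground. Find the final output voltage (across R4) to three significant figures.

Stage 2 presents R3+R4 = 41.29 kΩ as a load on stage 1's tap.
Stage 1's lower leg becomes R2‖(R3+R4) = 7.564 kΩ, so V_mid = 13.2 × 7.564/19.56 = 5.103 V.
Stage 2 is itself unloaded: V_out = V_mid × R4/(R3+R4) = 5.103 × 39.0/41.29 = 4.82 V.

V_out ≈ 4.82 V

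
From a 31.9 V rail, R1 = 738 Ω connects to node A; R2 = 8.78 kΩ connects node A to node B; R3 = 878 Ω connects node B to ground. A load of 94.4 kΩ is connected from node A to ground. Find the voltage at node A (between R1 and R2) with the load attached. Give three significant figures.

V ≈ 29.4 V

Below node A the series string R2+R3 = 9658 Ω sits in parallel with the 94400 Ω load: 8762 Ω.
V_A = 31.9 × 8762/(738 + 8762) = 29.4 V.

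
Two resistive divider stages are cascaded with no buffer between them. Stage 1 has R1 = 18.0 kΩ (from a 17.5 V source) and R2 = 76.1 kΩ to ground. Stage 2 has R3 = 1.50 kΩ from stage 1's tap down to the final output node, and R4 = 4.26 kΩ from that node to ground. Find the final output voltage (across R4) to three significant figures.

V_out ≈ 2.97 V

Stage 2 presents R3+R4 = 5.760 kΩ as a load on stage 1's tap.
Stage 1's lower leg becomes R2‖(R3+R4) = 5.355 kΩ, so V_mid = 17.5 × 5.355/23.35 = 4.012 V.
Stage 2 is itself unloaded: V_out = V_mid × R4/(R3+R4) = 4.012 × 4.26/5.760 = 2.97 V.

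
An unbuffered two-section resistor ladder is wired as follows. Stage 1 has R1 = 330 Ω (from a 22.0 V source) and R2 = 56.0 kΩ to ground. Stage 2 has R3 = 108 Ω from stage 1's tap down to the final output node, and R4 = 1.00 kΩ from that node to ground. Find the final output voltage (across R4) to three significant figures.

V_out ≈ 15.2 V

Stage 2 presents R3+R4 = 1108 Ω as a load on stage 1's tap.
Stage 1's lower leg becomes R2‖(R3+R4) = 1087 Ω, so V_mid = 22.0 × 1087/1417 = 16.87 V.
Stage 2 is itself unloaded: V_out = V_mid × R4/(R3+R4) = 16.87 × 1000/1108 = 15.2 V.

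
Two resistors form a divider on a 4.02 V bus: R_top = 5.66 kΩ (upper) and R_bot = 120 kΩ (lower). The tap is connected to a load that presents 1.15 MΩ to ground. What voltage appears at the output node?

The load sits in parallel with R_bot: R_bot‖R_L = (120 × 1150) / (120 + 1150) = 108.7 kΩ.
V_out = 4.02 × 108.7 / (5.66 + 108.7) = 4.02 × 108.7/114.3 = 3.82 V.
(Unloaded it would have been 3.84 V.)

V_out ≈ 3.82 V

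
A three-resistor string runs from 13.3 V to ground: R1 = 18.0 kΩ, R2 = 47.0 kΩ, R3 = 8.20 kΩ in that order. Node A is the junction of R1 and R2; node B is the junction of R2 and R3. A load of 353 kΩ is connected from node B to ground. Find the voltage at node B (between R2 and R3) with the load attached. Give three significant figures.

V ≈ 1.46 V

At node B, R3 is in parallel with the load: R3‖R_L = 8.014 kΩ.
Below node A the resistance is R2 + (R3‖R_L) = 55.01 kΩ, so V_A = 13.3 × 55.01/73.01 = 10.02 V.
Then V_B = V_A × (R3‖R_L)/(R2 + R3‖R_L) = 10.02 × 8.014/55.01 = 1.46 V.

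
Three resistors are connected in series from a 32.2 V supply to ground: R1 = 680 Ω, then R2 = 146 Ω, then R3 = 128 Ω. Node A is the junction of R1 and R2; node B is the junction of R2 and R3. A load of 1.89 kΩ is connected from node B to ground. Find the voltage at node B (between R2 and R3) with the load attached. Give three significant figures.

V ≈ 4.08 V

At node B, R3 is in parallel with the load: R3‖R_L = 119.9 Ω.
Below node A the resistance is R2 + (R3‖R_L) = 265.9 Ω, so V_A = 32.2 × 265.9/945.9 = 9.051 V.
Then V_B = V_A × (R3‖R_L)/(R2 + R3‖R_L) = 9.051 × 119.9/265.9 = 4.08 V.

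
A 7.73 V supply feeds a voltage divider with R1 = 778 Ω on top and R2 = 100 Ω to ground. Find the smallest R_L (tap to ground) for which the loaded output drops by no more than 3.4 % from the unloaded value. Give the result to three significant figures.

R_L(min) ≈ 2.52 kΩ

Output resistance R_th = R1‖R2 = (778 × 100)/878.0 = 88.61 Ω.
The fractional drop is R_th/(R_th + R_L); requiring this ≤ 0.0340 gives R_L ≥ R_th(1/0.0340 − 1) = 88.61 × 28.41 = 2.52 kΩ.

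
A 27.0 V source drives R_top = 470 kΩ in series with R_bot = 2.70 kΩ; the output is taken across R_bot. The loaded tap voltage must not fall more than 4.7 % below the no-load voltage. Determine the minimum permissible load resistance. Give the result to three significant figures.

Output resistance R_th = R_top‖R_bot = (470 × 2.70)/472.7 = 2.685 kΩ.
The fractional drop is R_th/(R_th + R_L); requiring this ≤ 0.0470 gives R_L ≥ R_th(1/0.0470 − 1) = 2.685 × 20.28 = 54.4 kΩ.

R_L(min) ≈ 54.4 kΩ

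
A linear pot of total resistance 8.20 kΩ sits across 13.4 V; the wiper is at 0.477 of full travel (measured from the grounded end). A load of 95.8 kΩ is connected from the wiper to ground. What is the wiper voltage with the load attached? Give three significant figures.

The wiper splits the pot into (1−α)R = 4.289 kΩ above and αR = 3.911 kΩ below.
Lower section ‖ load = 3.758 kΩ.
V_wiper = 13.4 × 3.758/(4.289 + 3.758) = 6.26 V.

V ≈ 6.26 V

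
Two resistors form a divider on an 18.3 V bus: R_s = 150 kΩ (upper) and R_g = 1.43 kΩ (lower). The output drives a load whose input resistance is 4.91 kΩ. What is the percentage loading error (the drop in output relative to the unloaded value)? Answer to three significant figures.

22.4 %

Unloaded V = 18.3 × 1.43/151.4 = 0.1728 V.
Loaded: R_g‖R_L = 1.107 kΩ, giving V = 18.3 × 1.107/151.1 = 0.1341 V.
Drop = (0.1728 − 0.1341) / 0.1728 = 22.4 %.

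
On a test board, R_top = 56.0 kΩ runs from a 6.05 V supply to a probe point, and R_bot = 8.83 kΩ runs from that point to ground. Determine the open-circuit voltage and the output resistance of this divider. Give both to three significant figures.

V_th is the open-circuit tap voltage: 6.05 × 8.83/(56.0 + 8.83) = 0.824 V.
With the supply zeroed, R_top and R_bot appear in parallel from the tap: R_th = R_top‖R_bot = (56.0 × 8.83)/64.83 = 7.63 kΩ.

V_th = 0.824 V, R_th = 7.63 kΩ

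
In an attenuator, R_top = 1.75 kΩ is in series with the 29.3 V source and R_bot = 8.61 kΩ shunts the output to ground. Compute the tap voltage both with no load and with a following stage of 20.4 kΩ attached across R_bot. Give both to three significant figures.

Open-circuit: V = 29.3 × 8.61/(1.75 + 8.61) = 24.4 V.
With the load, R_bot becomes R_bot‖R_L = 6.055 kΩ, so V = 29.3 × 6.055/7.805 = 22.7 V.

Unloaded: 24.4 V; loaded: 22.7 V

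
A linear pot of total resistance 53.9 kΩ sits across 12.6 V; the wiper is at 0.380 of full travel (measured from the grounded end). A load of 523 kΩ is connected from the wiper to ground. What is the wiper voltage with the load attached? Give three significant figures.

The wiper splits the pot into (1−α)R = 33.42 kΩ above and αR = 20.48 kΩ below.
Lower section ‖ load = 19.71 kΩ.
V_wiper = 12.6 × 19.71/(33.42 + 19.71) = 4.67 V.

V ≈ 4.67 V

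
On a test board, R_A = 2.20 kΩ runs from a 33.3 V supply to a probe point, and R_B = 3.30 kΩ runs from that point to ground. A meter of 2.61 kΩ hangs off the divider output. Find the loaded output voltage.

V_out ≈ 13.3 V

The load sits in parallel with R_B: R_B‖R_L = (3.30 × 2.61) / (3.30 + 2.61) = 1.457 kΩ.
V_out = 33.3 × 1.457 / (2.20 + 1.457) = 33.3 × 1.457/3.657 = 13.3 V.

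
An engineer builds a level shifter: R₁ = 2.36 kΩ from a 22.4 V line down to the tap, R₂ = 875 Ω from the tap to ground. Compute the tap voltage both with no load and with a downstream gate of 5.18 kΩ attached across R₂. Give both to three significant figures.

Unloaded: 6.06 V; loaded: 5.39 V

Open-circuit: V = 22.4 × 875/(2360 + 875) = 6.06 V.
With the load, R₂ becomes R₂‖R_L = 748.6 Ω, so V = 22.4 × 748.6/3109 = 5.39 V.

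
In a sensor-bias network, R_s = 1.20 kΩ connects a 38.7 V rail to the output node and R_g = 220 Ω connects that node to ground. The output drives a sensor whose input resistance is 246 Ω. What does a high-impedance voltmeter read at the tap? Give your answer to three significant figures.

V_out ≈ 3.41 V

The load sits in parallel with R_g: R_g‖R_L = (220 × 246) / (220 + 246) = 116.1 Ω.
V_out = 38.7 × 116.1 / (1200 + 116.1) = 38.7 × 116.1/1316 = 3.41 V.
(Unloaded it would have been 6.00 V.)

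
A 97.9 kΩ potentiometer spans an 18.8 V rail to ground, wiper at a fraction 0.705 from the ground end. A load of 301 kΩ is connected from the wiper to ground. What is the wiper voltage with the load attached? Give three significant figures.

The wiper splits the pot into (1−α)R = 28.88 kΩ above and αR = 69.02 kΩ below.
Lower section ‖ load = 56.15 kΩ.
V_wiper = 18.8 × 56.15/(28.88 + 56.15) = 12.4 V.

V ≈ 12.4 V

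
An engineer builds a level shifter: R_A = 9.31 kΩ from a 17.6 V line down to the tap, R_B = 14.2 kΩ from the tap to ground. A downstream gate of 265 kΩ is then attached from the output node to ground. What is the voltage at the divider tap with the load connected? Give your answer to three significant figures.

The load sits in parallel with R_B: R_B‖R_L = (14.2 × 265) / (14.2 + 265) = 13.48 kΩ.
V_out = 17.6 × 13.48 / (9.31 + 13.48) = 17.6 × 13.48/22.79 = 10.4 V.

V_out ≈ 10.4 V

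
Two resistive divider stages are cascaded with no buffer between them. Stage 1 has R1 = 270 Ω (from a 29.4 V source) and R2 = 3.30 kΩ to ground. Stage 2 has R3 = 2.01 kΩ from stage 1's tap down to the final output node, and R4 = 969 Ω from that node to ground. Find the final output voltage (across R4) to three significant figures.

V_out ≈ 8.16 V

Stage 2 presents R3+R4 = 2979 Ω as a load on stage 1's tap.
Stage 1's lower leg becomes R2‖(R3+R4) = 1566 Ω, so V_mid = 29.4 × 1566/1836 = 25.08 V.
Stage 2 is itself unloaded: V_out = V_mid × R4/(R3+R4) = 25.08 × 969/2979 = 8.16 V.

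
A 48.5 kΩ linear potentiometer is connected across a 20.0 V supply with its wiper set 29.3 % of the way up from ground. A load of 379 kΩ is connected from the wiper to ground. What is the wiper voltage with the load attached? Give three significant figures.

The wiper splits the pot into (1−α)R = 34.29 kΩ above and αR = 14.21 kΩ below.
Lower section ‖ load = 13.70 kΩ.
V_wiper = 20.0 × 13.70/(34.29 + 13.70) = 5.71 V.

V ≈ 5.71 V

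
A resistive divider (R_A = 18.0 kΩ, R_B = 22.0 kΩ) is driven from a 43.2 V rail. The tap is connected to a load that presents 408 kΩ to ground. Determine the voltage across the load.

V_out ≈ 23.2 V

The load sits in parallel with R_B: R_B‖R_L = (22.0 × 408) / (22.0 + 408) = 20.87 kΩ.
V_out = 43.2 × 20.87 / (18.0 + 20.87) = 43.2 × 20.87/38.87 = 23.2 V.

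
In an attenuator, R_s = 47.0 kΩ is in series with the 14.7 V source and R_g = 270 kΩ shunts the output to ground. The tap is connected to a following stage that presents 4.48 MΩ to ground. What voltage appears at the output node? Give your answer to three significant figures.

The load sits in parallel with R_g: R_g‖R_L = (270 × 4480) / (270 + 4480) = 254.7 kΩ.
V_out = 14.7 × 254.7 / (47.0 + 254.7) = 14.7 × 254.7/301.7 = 12.4 V.

V_out ≈ 12.4 V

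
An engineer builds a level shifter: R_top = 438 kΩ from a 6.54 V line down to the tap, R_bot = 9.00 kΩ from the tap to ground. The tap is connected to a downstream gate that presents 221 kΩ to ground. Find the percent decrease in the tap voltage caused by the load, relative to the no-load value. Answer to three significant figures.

3.84 %

The divider's output (Thévenin) resistance is R_top‖R_bot = 8.819 kΩ.
Fractional drop under load = R_th/(R_th + R_L) = 8.819 / (8.819 + 221) = 0.03837.
So the output falls by 3.84 %.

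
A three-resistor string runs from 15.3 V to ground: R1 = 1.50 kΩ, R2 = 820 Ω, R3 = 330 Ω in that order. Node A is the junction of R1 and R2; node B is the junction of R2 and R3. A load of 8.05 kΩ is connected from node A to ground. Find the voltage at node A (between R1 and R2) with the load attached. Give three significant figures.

Below node A the series string R2+R3 = 1150 Ω sits in parallel with the 8050 Ω load: 1006 Ω.
V_A = 15.3 × 1006/(1500 + 1006) = 6.14 V.

V ≈ 6.14 V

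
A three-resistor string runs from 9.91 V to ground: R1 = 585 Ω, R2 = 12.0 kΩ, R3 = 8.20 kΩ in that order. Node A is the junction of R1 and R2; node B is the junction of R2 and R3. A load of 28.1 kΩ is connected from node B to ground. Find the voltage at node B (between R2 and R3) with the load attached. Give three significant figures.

At node B, R3 is in parallel with the load: R3‖R_L = 6348 Ω.
Below node A the resistance is R2 + (R3‖R_L) = 18350 Ω, so V_A = 9.91 × 18350/18930 = 9.604 V.
Then V_B = V_A × (R3‖R_L)/(R2 + R3‖R_L) = 9.604 × 6348/18350 = 3.32 V.

V ≈ 3.32 V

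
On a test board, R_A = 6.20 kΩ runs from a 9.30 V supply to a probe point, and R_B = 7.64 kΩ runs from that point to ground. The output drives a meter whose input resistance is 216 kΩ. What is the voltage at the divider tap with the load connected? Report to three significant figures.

The load sits in parallel with R_B: R_B‖R_L = (7.64 × 216) / (7.64 + 216) = 7.379 kΩ.
V_out = 9.30 × 7.379 / (6.20 + 7.379) = 9.30 × 7.379/13.58 = 5.05 V.

V_out ≈ 5.05 V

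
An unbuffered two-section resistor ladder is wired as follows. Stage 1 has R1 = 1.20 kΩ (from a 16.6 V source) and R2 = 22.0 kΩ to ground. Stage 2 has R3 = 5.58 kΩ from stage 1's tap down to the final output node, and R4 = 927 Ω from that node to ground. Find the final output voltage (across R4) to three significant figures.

V_out ≈ 1.91 V

Stage 2 presents R3+R4 = 6507 Ω as a load on stage 1's tap.
Stage 1's lower leg becomes R2‖(R3+R4) = 5022 Ω, so V_mid = 16.6 × 5022/6222 = 13.40 V.
Stage 2 is itself unloaded: V_out = V_mid × R4/(R3+R4) = 13.40 × 927/6507 = 1.91 V.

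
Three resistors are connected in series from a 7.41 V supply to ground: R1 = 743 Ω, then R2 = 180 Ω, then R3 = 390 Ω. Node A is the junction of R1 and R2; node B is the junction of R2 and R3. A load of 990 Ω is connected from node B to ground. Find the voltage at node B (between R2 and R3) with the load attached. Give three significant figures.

At node B, R3 is in parallel with the load: R3‖R_L = 279.8 Ω.
Below node A the resistance is R2 + (R3‖R_L) = 459.8 Ω, so V_A = 7.41 × 459.8/1203 = 2.833 V.
Then V_B = V_A × (R3‖R_L)/(R2 + R3‖R_L) = 2.833 × 279.8/459.8 = 1.72 V.

V ≈ 1.72 V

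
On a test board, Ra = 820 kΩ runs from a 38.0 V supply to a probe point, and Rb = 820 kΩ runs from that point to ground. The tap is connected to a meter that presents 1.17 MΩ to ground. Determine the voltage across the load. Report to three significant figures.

The load sits in parallel with Rb: Rb‖R_L = (820 × 1170) / (820 + 1170) = 482.1 kΩ.
V_out = 38.0 × 482.1 / (820 + 482.1) = 38.0 × 482.1/1302 = 14.1 V.

V_out ≈ 14.1 V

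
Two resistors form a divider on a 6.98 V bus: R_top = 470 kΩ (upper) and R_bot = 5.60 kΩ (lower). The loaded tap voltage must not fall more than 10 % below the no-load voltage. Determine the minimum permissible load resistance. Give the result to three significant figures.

Output resistance R_th = R_top‖R_bot = (470 × 5.60)/475.6 = 5.534 kΩ.
The fractional drop is R_th/(R_th + R_L); requiring this ≤ 0.100 gives R_L ≥ R_th(1/0.100 − 1) = 5.534 × 9.000 = 49.8 kΩ.

R_L(min) ≈ 49.8 kΩ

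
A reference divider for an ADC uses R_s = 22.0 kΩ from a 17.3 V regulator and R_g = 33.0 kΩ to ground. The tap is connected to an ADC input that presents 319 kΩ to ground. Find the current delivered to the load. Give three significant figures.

R_g‖R_L = 29.91 kΩ; V_out = 17.3 × 29.91/51.91 = 9.968 V.
I_L = V_out / R_L = 9.968 / 319 kΩ = 0.0312 mA.

I_L ≈ 0.0312 mA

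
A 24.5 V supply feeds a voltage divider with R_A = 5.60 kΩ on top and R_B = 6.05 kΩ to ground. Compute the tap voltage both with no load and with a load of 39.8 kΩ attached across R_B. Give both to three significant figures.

Open-circuit: V = 24.5 × 6.05/(5.60 + 6.05) = 12.7 V.
With the load, R_B becomes R_B‖R_L = 5.252 kΩ, so V = 24.5 × 5.252/10.85 = 11.9 V.

Unloaded: 12.7 V; loaded: 11.9 V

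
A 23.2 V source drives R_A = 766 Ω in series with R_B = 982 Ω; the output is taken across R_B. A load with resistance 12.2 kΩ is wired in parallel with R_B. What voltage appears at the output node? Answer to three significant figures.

The load sits in parallel with R_B: R_B‖R_L = (982 × 12200) / (982 + 12200) = 908.8 Ω.
V_out = 23.2 × 908.8 / (766 + 908.8) = 23.2 × 908.8/1675 = 12.6 V.

V_out ≈ 12.6 V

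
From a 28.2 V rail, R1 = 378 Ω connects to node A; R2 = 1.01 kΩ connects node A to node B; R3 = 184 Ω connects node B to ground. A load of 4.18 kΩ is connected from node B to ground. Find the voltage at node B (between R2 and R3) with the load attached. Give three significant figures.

V ≈ 3.18 V

At node B, R3 is in parallel with the load: R3‖R_L = 176.2 Ω.
Below node A the resistance is R2 + (R3‖R_L) = 1186 Ω, so V_A = 28.2 × 1186/1564 = 21.39 V.
Then V_B = V_A × (R3‖R_L)/(R2 + R3‖R_L) = 21.39 × 176.2/1186 = 3.18 V.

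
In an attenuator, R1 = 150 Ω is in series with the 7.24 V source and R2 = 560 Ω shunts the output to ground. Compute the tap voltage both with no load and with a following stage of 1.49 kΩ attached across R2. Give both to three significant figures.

Open-circuit: V = 7.24 × 560/(150 + 560) = 5.71 V.
With the load, R2 becomes R2‖R_L = 407.0 Ω, so V = 7.24 × 407.0/557.0 = 5.29 V.

Unloaded: 5.71 V; loaded: 5.29 V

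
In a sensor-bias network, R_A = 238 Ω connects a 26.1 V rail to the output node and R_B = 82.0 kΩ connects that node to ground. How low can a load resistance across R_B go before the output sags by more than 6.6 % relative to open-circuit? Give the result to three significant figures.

R_L(min) ≈ 3.36 kΩ

Output resistance R_th = R_A‖R_B = (238 × 82000)/82240 = 237.3 Ω.
The fractional drop is R_th/(R_th + R_L); requiring this ≤ 0.0660 gives R_L ≥ R_th(1/0.0660 − 1) = 237.3 × 14.15 = 3.36 kΩ.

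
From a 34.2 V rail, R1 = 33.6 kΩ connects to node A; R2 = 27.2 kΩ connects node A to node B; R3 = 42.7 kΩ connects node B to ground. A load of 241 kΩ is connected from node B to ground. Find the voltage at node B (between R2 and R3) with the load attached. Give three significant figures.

At node B, R3 is in parallel with the load: R3‖R_L = 36.27 kΩ.
Below node A the resistance is R2 + (R3‖R_L) = 63.47 kΩ, so V_A = 34.2 × 63.47/97.07 = 22.36 V.
Then V_B = V_A × (R3‖R_L)/(R2 + R3‖R_L) = 22.36 × 36.27/63.47 = 12.8 V.

V ≈ 12.8 V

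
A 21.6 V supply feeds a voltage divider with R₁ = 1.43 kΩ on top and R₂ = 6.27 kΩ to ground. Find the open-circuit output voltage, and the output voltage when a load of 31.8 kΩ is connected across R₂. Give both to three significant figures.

Unloaded: 17.6 V; loaded: 17.0 V

Open-circuit: V = 21.6 × 6.27/(1.43 + 6.27) = 17.6 V.
With the load, R₂ becomes R₂‖R_L = 5.237 kΩ, so V = 21.6 × 5.237/6.667 = 17.0 V.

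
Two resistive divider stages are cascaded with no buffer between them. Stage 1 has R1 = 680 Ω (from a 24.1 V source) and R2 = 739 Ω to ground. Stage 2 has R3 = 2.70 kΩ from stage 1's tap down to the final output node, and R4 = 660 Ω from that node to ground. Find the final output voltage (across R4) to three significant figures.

Stage 2 presents R3+R4 = 3360 Ω as a load on stage 1's tap.
Stage 1's lower leg becomes R2‖(R3+R4) = 605.8 Ω, so V_mid = 24.1 × 605.8/1286 = 11.35 V.
Stage 2 is itself unloaded: V_out = V_mid × R4/(R3+R4) = 11.35 × 660/3360 = 2.23 V.

V_out ≈ 2.23 V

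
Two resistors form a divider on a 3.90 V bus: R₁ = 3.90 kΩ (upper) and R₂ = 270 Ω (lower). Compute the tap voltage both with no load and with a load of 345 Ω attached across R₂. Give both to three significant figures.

Open-circuit: V = 3.90 × 270/(3900 + 270) = 0.253 V.
With the load, R₂ becomes R₂‖R_L = 151.5 Ω, so V = 3.90 × 151.5/4051 = 0.146 V.

Unloaded: 0.253 V; loaded: 0.146 V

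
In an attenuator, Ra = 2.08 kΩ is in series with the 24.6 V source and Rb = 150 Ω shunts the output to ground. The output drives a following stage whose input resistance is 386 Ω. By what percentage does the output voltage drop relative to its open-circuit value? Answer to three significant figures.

Unloaded V = 24.6 × 150/2230 = 1.655 V.
Loaded: Rb‖R_L = 108.0 Ω, giving V = 24.6 × 108.0/2188 = 1.214 V.
Drop = (1.655 − 1.214) / 1.655 = 26.6 %.

26.6 %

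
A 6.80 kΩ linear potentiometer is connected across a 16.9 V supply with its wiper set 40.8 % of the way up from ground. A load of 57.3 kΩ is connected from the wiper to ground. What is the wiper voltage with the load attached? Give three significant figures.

The wiper splits the pot into (1−α)R = 4.026 kΩ above and αR = 2.774 kΩ below.
Lower section ‖ load = 2.646 kΩ.
V_wiper = 16.9 × 2.646/(4.026 + 2.646) = 6.70 V.

V ≈ 6.70 V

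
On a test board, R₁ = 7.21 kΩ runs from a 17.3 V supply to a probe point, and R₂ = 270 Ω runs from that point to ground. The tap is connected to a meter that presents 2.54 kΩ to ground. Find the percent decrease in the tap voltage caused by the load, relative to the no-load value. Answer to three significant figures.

9.29 %

Unloaded V = 17.3 × 270/7480 = 0.62447 V.
Loaded: R₂‖R_L = 244.1 Ω, giving V = 17.3 × 244.1/7454 = 0.56643 V.
Drop = (0.62447 − 0.56643) / 0.62447 = 9.29 %.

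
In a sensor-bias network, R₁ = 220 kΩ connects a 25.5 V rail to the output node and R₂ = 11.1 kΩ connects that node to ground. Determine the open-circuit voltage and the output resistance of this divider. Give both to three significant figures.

V_th = 1.22 V, R_th = 10.6 kΩ

V_th is the open-circuit tap voltage: 25.5 × 11.1/(220 + 11.1) = 1.22 V.
With the supply zeroed, R₁ and R₂ appear in parallel from the tap: R_th = R₁‖R₂ = (220 × 11.1)/231.1 = 10.6 kΩ.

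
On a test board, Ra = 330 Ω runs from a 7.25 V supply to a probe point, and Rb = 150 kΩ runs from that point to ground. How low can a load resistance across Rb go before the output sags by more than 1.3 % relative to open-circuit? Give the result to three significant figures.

Output resistance R_th = Ra‖Rb = (330 × 150000)/150300 = 329.3 Ω.
The fractional drop is R_th/(R_th + R_L); requiring this ≤ 0.0130 gives R_L ≥ R_th(1/0.0130 − 1) = 329.3 × 75.92 = 25.0 kΩ.

R_L(min) ≈ 25.0 kΩ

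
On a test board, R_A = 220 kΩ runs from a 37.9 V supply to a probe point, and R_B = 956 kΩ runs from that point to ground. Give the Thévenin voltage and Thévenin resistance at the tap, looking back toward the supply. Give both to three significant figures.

V_th is the open-circuit tap voltage: 37.9 × 956/(220 + 956) = 30.8 V.
With the supply zeroed, R_A and R_B appear in parallel from the tap: R_th = R_A‖R_B = (220 × 956)/1176 = 179 kΩ.

V_th = 30.8 V, R_th = 179 kΩ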